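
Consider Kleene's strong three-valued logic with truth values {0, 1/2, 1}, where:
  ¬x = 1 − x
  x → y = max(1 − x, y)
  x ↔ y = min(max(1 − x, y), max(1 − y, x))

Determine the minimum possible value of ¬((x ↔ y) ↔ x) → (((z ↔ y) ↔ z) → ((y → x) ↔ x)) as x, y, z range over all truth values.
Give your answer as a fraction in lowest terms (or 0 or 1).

1/2

Take x = 0, y = 0, z = 1/2:
x ↔ y = 0 ↔ 0 = 1
(x ↔ y) ↔ x = 1 ↔ 0 = 0
¬((x ↔ y) ↔ x) = ¬0 = 1
z ↔ y = 1/2 ↔ 0 = 1/2
(z ↔ y) ↔ z = 1/2 ↔ 1/2 = 1/2
y → x = 0 → 0 = 1
(y → x) ↔ x = 1 ↔ 0 = 0
((z ↔ y) ↔ z) → ((y → x) ↔ x) = 1/2 → 0 = 1/2
¬((x ↔ y) ↔ x) → (((z ↔ y) ↔ z) → ((y → x) ↔ x)) = 1 → 1/2 = 1/2
No assignment yields a value below 1/2, so this is the minimum.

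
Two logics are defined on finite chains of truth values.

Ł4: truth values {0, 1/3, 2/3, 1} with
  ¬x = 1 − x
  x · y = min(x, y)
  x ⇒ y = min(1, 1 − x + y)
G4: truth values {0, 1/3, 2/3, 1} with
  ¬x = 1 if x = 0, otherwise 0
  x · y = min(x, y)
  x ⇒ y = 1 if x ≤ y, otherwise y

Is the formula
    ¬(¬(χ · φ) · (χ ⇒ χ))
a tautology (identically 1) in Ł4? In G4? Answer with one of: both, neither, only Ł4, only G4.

In Ł4: at φ = 0, χ = 0 the value is 0 — not a tautology.
In G4: at φ = 0, χ = 0 the value is 0 — not a tautology.

neither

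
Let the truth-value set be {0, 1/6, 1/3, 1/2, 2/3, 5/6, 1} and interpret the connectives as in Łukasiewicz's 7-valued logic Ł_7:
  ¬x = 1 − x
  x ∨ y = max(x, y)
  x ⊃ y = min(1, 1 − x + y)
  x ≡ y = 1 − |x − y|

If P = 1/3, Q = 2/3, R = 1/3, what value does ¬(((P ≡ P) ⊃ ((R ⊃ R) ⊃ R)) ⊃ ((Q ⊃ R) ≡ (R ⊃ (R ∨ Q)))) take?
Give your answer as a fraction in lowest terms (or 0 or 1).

P ≡ P = 1/3 ≡ 1/3 = 1
R ⊃ R = 1/3 ⊃ 1/3 = 1
(R ⊃ R) ⊃ R = 1 ⊃ 1/3 = 1/3
(P ≡ P) ⊃ ((R ⊃ R) ⊃ R) = 1 ⊃ 1/3 = 1/3
Q ⊃ R = 2/3 ⊃ 1/3 = 2/3
R ∨ Q = 1/3 ∨ 2/3 = 2/3
R ⊃ (R ∨ Q) = 1/3 ⊃ 2/3 = 1
(Q ⊃ R) ≡ (R ⊃ (R ∨ Q)) = 2/3 ≡ 1 = 2/3
((P ≡ P) ⊃ ((R ⊃ R) ⊃ R)) ⊃ ((Q ⊃ R) ≡ (R ⊃ (R ∨ Q))) = 1/3 ⊃ 2/3 = 1
¬(((P ≡ P) ⊃ ((R ⊃ R) ⊃ R)) ⊃ ((Q ⊃ R) ≡ (R ⊃ (R ∨ Q)))) = ¬1 = 0

0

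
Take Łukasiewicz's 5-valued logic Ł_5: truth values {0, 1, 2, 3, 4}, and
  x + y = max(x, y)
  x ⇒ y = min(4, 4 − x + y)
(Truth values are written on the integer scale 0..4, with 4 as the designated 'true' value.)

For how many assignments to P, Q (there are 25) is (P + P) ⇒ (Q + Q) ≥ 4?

value 4: 15 assignments (counts)
value 3: 4 assignments
value 2: 3 assignments
value 1: 2 assignments
value 0: 1 assignment
So 15 of the 25 assignments meet the threshold.

15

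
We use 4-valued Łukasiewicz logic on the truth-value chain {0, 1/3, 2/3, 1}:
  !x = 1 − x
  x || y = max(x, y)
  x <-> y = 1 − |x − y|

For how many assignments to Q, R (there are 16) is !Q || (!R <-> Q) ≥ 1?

7

Q = 0, R = 0 ↦ 1  ≥
Q = 0, R = 1/3 ↦ 1  ≥
Q = 0, R = 2/3 ↦ 1  ≥
Q = 0, R = 1 ↦ 1  ≥
Q = 1/3, R = 0 ↦ 2/3  <
Q = 1/3, R = 1/3 ↦ 2/3  <
Q = 1/3, R = 2/3 ↦ 1  ≥
Q = 1/3, R = 1 ↦ 2/3  <
Q = 2/3, R = 0 ↦ 2/3  <
Q = 2/3, R = 1/3 ↦ 1  ≥
Q = 2/3, R = 2/3 ↦ 2/3  <
Q = 2/3, R = 1 ↦ 1/3  <
Q = 1, R = 0 ↦ 1  ≥
Q = 1, R = 1/3 ↦ 2/3  <
Q = 1, R = 2/3 ↦ 1/3  <
Q = 1, R = 1 ↦ 0  <
So 7 of the 16 assignments meet the threshold.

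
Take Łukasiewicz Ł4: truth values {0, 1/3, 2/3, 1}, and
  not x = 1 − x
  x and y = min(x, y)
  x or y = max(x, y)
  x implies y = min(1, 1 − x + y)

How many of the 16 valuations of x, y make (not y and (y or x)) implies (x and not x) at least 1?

9

x = 0, y = 0 ↦ 1  ≥
x = 0, y = 1/3 ↦ 2/3  <
x = 0, y = 2/3 ↦ 2/3  <
x = 0, y = 1 ↦ 1  ≥
x = 1/3, y = 0 ↦ 1  ≥
x = 1/3, y = 1/3 ↦ 1  ≥
x = 1/3, y = 2/3 ↦ 1  ≥
x = 1/3, y = 1 ↦ 1  ≥
x = 2/3, y = 0 ↦ 2/3  <
x = 2/3, y = 1/3 ↦ 2/3  <
x = 2/3, y = 2/3 ↦ 1  ≥
x = 2/3, y = 1 ↦ 1  ≥
x = 1, y = 0 ↦ 0  <
x = 1, y = 1/3 ↦ 1/3  <
x = 1, y = 2/3 ↦ 2/3  <
x = 1, y = 1 ↦ 1  ≥
So 9 of the 16 assignments meet the threshold.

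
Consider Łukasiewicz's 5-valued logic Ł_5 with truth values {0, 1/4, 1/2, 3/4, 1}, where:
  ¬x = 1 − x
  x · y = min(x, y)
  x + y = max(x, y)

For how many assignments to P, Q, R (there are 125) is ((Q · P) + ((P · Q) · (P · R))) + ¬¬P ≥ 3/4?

value 1: 25 assignments (counts)
value 3/4: 25 assignments (counts)
value 1/2: 25 assignments
value 1/4: 25 assignments
value 0: 25 assignments
So 50 of the 125 assignments meet the threshold.

50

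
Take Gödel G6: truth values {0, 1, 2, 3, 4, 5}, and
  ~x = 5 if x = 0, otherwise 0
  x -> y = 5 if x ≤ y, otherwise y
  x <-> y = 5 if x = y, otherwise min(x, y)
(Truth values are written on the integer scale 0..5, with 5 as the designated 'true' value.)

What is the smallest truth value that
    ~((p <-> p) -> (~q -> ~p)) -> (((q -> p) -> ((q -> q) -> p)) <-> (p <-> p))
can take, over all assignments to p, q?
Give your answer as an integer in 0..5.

Take p = 1, q = 0:
p <-> p = 1 <-> 1 = 5
~q = ~0 = 5
~p = ~1 = 0
~q -> ~p = 5 -> 0 = 0
(p <-> p) -> (~q -> ~p) = 5 -> 0 = 0
~((p <-> p) -> (~q -> ~p)) = ~0 = 5
q -> p = 0 -> 1 = 5
q -> q = 0 -> 0 = 5
(q -> q) -> p = 5 -> 1 = 1
(q -> p) -> ((q -> q) -> p) = 5 -> 1 = 1
p <-> p = 1 <-> 1 = 5
((q -> p) -> ((q -> q) -> p)) <-> (p <-> p) = 1 <-> 5 = 1
~((p <-> p) -> (~q -> ~p)) -> (((q -> p) -> ((q -> q) -> p)) <-> (p <-> p)) = 5 -> 1 = 1
No assignment yields a value below 1, so this is the minimum.

1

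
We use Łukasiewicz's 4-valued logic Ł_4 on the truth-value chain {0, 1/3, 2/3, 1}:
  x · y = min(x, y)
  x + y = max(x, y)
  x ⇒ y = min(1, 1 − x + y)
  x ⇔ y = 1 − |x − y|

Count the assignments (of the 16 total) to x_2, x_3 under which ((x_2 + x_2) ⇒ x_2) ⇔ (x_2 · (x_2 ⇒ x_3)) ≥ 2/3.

5

x_2 = 0, x_3 = 0 ↦ 0  <
x_2 = 0, x_3 = 1/3 ↦ 0  <
x_2 = 0, x_3 = 2/3 ↦ 0  <
x_2 = 0, x_3 = 1 ↦ 0  <
x_2 = 1/3, x_3 = 0 ↦ 1/3  <
x_2 = 1/3, x_3 = 1/3 ↦ 1/3  <
x_2 = 1/3, x_3 = 2/3 ↦ 1/3  <
x_2 = 1/3, x_3 = 1 ↦ 1/3  <
x_2 = 2/3, x_3 = 0 ↦ 1/3  <
x_2 = 2/3, x_3 = 1/3 ↦ 2/3  ≥
x_2 = 2/3, x_3 = 2/3 ↦ 2/3  ≥
x_2 = 2/3, x_3 = 1 ↦ 2/3  ≥
x_2 = 1, x_3 = 0 ↦ 0  <
x_2 = 1, x_3 = 1/3 ↦ 1/3  <
x_2 = 1, x_3 = 2/3 ↦ 2/3  ≥
x_2 = 1, x_3 = 1 ↦ 1  ≥
So 5 of the 16 assignments meet the threshold.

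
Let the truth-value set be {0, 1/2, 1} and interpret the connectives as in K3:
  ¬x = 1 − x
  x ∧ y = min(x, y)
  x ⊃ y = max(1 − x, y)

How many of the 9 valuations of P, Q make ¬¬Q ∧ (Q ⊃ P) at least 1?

P = 0, Q = 0 ↦ 0  <
P = 0, Q = 1/2 ↦ 1/2  <
P = 0, Q = 1 ↦ 0  <
P = 1/2, Q = 0 ↦ 0  <
P = 1/2, Q = 1/2 ↦ 1/2  <
P = 1/2, Q = 1 ↦ 1/2  <
P = 1, Q = 0 ↦ 0  <
P = 1, Q = 1/2 ↦ 1/2  <
P = 1, Q = 1 ↦ 1  ≥
So 1 of the 9 assignments meets the threshold.

1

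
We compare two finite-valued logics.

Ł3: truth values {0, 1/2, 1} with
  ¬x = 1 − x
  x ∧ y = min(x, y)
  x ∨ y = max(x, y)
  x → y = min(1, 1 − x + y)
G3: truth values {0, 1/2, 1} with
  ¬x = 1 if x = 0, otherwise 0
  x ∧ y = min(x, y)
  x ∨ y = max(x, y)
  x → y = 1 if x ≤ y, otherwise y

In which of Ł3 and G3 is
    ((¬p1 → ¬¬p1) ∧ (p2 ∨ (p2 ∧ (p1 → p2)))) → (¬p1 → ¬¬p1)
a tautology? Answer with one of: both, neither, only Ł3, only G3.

In Ł3: every assignment gives 1 — tautology.
In G3: every assignment gives 1 — tautology.

both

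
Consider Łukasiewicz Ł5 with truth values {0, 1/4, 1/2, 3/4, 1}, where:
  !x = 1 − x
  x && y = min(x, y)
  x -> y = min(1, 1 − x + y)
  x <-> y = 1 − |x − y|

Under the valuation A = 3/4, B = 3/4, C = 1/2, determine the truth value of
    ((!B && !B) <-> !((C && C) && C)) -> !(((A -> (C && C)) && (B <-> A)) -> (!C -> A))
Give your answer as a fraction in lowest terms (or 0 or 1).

1/4

!B = !3/4 = 1/4
!B = !3/4 = 1/4
!B && !B = 1/4 && 1/4 = 1/4
C && C = 1/2 && 1/2 = 1/2
(C && C) && C = 1/2 && 1/2 = 1/2
!((C && C) && C) = !1/2 = 1/2
(!B && !B) <-> !((C && C) && C) = 1/4 <-> 1/2 = 3/4
C && C = 1/2 && 1/2 = 1/2
A -> (C && C) = 3/4 -> 1/2 = 3/4
B <-> A = 3/4 <-> 3/4 = 1
(A -> (C && C)) && (B <-> A) = 3/4 && 1 = 3/4
!C = !1/2 = 1/2
!C -> A = 1/2 -> 3/4 = 1
((A -> (C && C)) && (B <-> A)) -> (!C -> A) = 3/4 -> 1 = 1
!(((A -> (C && C)) && (B <-> A)) -> (!C -> A)) = !1 = 0
((!B && !B) <-> !((C && C) && C)) -> !(((A -> (C && C)) && (B <-> A)) -> (!C -> A)) = 3/4 -> 0 = 1/4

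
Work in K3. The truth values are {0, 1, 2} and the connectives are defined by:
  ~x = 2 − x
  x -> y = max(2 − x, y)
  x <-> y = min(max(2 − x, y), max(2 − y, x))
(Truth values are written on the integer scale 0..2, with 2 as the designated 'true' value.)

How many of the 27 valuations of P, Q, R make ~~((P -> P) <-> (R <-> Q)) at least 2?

4

value 2: 4 assignments (counts)
value 1: 19 assignments
value 0: 4 assignments
So 4 of the 27 assignments meet the threshold.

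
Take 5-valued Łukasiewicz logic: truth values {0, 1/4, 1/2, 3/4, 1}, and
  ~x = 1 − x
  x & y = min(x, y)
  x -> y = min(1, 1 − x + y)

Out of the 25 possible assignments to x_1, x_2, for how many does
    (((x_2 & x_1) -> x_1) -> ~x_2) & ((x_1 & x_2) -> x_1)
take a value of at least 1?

value 1: 5 assignments (counts)
value 3/4: 5 assignments
value 1/2: 5 assignments
value 1/4: 5 assignments
value 0: 5 assignments
So 5 of the 25 assignments meet the threshold.

5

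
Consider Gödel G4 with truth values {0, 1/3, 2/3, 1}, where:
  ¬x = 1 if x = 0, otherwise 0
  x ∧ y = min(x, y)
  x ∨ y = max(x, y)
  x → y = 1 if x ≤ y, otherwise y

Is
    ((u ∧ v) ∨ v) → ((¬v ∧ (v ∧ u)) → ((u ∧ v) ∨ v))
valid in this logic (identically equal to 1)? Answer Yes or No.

u = 0, v = 0 ↦ 1
u = 0, v = 1/3 ↦ 1
u = 0, v = 2/3 ↦ 1
u = 0, v = 1 ↦ 1
u = 1/3, v = 0 ↦ 1
u = 1/3, v = 1/3 ↦ 1
u = 1/3, v = 2/3 ↦ 1
u = 1/3, v = 1 ↦ 1
u = 2/3, v = 0 ↦ 1
u = 2/3, v = 1/3 ↦ 1
u = 2/3, v = 2/3 ↦ 1
u = 2/3, v = 1 ↦ 1
u = 1, v = 0 ↦ 1
u = 1, v = 1/3 ↦ 1
u = 1, v = 2/3 ↦ 1
u = 1, v = 1 ↦ 1
Every assignment gives a value ≥ 1.

Yes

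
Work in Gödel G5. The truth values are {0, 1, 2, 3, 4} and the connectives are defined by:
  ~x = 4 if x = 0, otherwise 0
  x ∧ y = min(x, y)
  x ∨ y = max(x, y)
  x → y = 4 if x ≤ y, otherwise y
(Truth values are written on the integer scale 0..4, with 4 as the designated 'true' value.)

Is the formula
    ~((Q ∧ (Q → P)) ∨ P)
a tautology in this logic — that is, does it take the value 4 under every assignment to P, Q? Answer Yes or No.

Counterexample: take P = 1, Q = 0.
Q → P = 0 → 1 = 4
Q ∧ (Q → P) = 0 ∧ 4 = 0
(Q ∧ (Q → P)) ∨ P = 0 ∨ 1 = 1
~((Q ∧ (Q → P)) ∨ P) = ~1 = 0
This gives 0 ≠ 4.

No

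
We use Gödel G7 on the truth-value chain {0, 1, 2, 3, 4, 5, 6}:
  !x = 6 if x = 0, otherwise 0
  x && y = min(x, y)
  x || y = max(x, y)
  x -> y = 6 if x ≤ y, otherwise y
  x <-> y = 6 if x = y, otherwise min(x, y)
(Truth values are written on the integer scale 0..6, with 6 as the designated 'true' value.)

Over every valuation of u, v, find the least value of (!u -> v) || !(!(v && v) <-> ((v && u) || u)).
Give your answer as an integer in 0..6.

1

Take u = 0, v = 1:
!u = !0 = 6
!u -> v = 6 -> 1 = 1
v && v = 1 && 1 = 1
!(v && v) = !1 = 0
v && u = 1 && 0 = 0
(v && u) || u = 0 || 0 = 0
!(v && v) <-> ((v && u) || u) = 0 <-> 0 = 6
!(!(v && v) <-> ((v && u) || u)) = !6 = 0
(!u -> v) || !(!(v && v) <-> ((v && u) || u)) = 1 || 0 = 1
No assignment yields a value below 1, so this is the minimum.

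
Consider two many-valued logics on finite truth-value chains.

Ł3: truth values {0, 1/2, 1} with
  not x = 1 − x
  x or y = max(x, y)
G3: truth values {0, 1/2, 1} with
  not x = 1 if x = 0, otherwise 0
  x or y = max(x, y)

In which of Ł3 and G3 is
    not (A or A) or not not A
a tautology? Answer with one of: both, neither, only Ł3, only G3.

only G3

In Ł3: at A = 1/2 the value is 1/2 — not a tautology.
In G3: every assignment gives 1 — tautology.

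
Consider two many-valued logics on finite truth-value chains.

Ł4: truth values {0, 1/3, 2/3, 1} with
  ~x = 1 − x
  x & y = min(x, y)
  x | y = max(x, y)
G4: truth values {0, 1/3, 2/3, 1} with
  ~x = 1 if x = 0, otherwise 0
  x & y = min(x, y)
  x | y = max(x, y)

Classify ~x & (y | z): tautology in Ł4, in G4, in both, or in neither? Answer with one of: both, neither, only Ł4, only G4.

In Ł4: at x = 0, y = 0, z = 0 the value is 0 — not a tautology.
In G4: at x = 0, y = 0, z = 0 the value is 0 — not a tautology.

neither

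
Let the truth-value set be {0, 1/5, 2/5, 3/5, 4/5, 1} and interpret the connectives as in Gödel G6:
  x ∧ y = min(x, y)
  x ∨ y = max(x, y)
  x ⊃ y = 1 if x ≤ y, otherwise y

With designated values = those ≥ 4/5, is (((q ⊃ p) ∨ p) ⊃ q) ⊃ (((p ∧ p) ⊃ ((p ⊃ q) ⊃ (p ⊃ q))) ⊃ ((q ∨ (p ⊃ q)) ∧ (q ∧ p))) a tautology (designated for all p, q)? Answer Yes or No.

Counterexample: take p = 0, q = 1/5.
q ⊃ p = 1/5 ⊃ 0 = 0
(q ⊃ p) ∨ p = 0 ∨ 0 = 0
((q ⊃ p) ∨ p) ⊃ q = 0 ⊃ 1/5 = 1
p ∧ p = 0 ∧ 0 = 0
p ⊃ q = 0 ⊃ 1/5 = 1
p ⊃ q = 0 ⊃ 1/5 = 1
(p ⊃ q) ⊃ (p ⊃ q) = 1 ⊃ 1 = 1
(p ∧ p) ⊃ ((p ⊃ q) ⊃ (p ⊃ q)) = 0 ⊃ 1 = 1
p ⊃ q = 0 ⊃ 1/5 = 1
q ∨ (p ⊃ q) = 1/5 ∨ 1 = 1
q ∧ p = 1/5 ∧ 0 = 0
(q ∨ (p ⊃ q)) ∧ (q ∧ p) = 1 ∧ 0 = 0
((p ∧ p) ⊃ ((p ⊃ q) ⊃ (p ⊃ q))) ⊃ ((q ∨ (p ⊃ q)) ∧ (q ∧ p)) = 1 ⊃ 0 = 0
(((q ⊃ p) ∨ p) ⊃ q) ⊃ (((p ∧ p) ⊃ ((p ⊃ q) ⊃ (p ⊃ q))) ⊃ ((q ∨ (p ⊃ q)) ∧ (q ∧ p))) = 1 ⊃ 0 = 0
This gives 0, which is below 4/5.

No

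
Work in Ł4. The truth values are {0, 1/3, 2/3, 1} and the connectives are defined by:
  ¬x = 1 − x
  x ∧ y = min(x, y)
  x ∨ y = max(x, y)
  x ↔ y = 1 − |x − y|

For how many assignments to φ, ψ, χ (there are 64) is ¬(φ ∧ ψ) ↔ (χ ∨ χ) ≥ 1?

16

value 1: 16 assignments (counts)
value 2/3: 24 assignments
value 1/3: 16 assignments
value 0: 8 assignments
So 16 of the 64 assignments meet the threshold.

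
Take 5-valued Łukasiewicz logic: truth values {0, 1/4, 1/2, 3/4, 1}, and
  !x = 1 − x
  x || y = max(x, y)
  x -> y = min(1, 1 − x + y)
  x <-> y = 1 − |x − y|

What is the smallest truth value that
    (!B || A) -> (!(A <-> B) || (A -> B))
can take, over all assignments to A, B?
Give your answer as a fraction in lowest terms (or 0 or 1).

1/2

Take A = 1/2, B = 0:
!B = !0 = 1
!B || A = 1 || 1/2 = 1
A <-> B = 1/2 <-> 0 = 1/2
!(A <-> B) = !1/2 = 1/2
A -> B = 1/2 -> 0 = 1/2
!(A <-> B) || (A -> B) = 1/2 || 1/2 = 1/2
(!B || A) -> (!(A <-> B) || (A -> B)) = 1 -> 1/2 = 1/2
No assignment yields a value below 1/2, so this is the minimum.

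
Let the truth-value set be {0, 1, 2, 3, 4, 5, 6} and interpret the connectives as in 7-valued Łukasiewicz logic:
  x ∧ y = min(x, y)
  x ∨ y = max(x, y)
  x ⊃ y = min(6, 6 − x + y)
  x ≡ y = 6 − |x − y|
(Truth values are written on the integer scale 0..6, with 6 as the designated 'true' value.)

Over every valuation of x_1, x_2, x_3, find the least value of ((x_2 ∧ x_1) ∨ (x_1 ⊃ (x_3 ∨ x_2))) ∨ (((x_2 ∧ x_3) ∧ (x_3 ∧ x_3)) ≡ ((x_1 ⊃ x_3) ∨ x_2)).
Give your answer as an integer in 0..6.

Take x_1 = 3, x_2 = 0, x_3 = 0:
x_2 ∧ x_1 = 0 ∧ 3 = 0
x_3 ∨ x_2 = 0 ∨ 0 = 0
x_1 ⊃ (x_3 ∨ x_2) = 3 ⊃ 0 = 3
(x_2 ∧ x_1) ∨ (x_1 ⊃ (x_3 ∨ x_2)) = 0 ∨ 3 = 3
x_2 ∧ x_3 = 0 ∧ 0 = 0
x_3 ∧ x_3 = 0 ∧ 0 = 0
(x_2 ∧ x_3) ∧ (x_3 ∧ x_3) = 0 ∧ 0 = 0
x_1 ⊃ x_3 = 3 ⊃ 0 = 3
(x_1 ⊃ x_3) ∨ x_2 = 3 ∨ 0 = 3
((x_2 ∧ x_3) ∧ (x_3 ∧ x_3)) ≡ ((x_1 ⊃ x_3) ∨ x_2) = 0 ≡ 3 = 3
((x_2 ∧ x_1) ∨ (x_1 ⊃ (x_3 ∨ x_2))) ∨ (((x_2 ∧ x_3) ∧ (x_3 ∧ x_3)) ≡ ((x_1 ⊃ x_3) ∨ x_2)) = 3 ∨ 3 = 3
No assignment yields a value below 3, so this is the minimum.

3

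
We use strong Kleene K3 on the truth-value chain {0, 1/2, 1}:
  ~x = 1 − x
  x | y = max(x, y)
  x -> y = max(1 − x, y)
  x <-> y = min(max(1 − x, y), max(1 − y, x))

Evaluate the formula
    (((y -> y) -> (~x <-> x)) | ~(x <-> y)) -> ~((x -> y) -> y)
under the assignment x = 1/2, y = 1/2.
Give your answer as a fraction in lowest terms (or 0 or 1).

y -> y = 1/2 -> 1/2 = 1/2
~x = ~1/2 = 1/2
~x <-> x = 1/2 <-> 1/2 = 1/2
(y -> y) -> (~x <-> x) = 1/2 -> 1/2 = 1/2
x <-> y = 1/2 <-> 1/2 = 1/2
~(x <-> y) = ~1/2 = 1/2
((y -> y) -> (~x <-> x)) | ~(x <-> y) = 1/2 | 1/2 = 1/2
x -> y = 1/2 -> 1/2 = 1/2
(x -> y) -> y = 1/2 -> 1/2 = 1/2
~((x -> y) -> y) = ~1/2 = 1/2
(((y -> y) -> (~x <-> x)) | ~(x <-> y)) -> ~((x -> y) -> y) = 1/2 -> 1/2 = 1/2

1/2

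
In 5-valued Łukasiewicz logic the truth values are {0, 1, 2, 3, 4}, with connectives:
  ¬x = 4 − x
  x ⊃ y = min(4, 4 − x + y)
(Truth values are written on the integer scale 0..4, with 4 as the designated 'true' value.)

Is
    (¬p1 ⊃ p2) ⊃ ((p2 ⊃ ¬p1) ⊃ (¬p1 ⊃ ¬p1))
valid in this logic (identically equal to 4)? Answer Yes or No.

At p1 = 1, p2 = 2, for instance:
¬p1 = ¬1 = 3
¬p1 ⊃ p2 = 3 ⊃ 2 = 3
¬p1 = ¬1 = 3
p2 ⊃ ¬p1 = 2 ⊃ 3 = 4
¬p1 ⊃ ¬p1 = 3 ⊃ 3 = 4
(p2 ⊃ ¬p1) ⊃ (¬p1 ⊃ ¬p1) = 4 ⊃ 4 = 4
(¬p1 ⊃ p2) ⊃ ((p2 ⊃ ¬p1) ⊃ (¬p1 ⊃ ¬p1)) = 3 ⊃ 4 = 4
and checking the remaining 24 assignments likewise gives ≥ 4 in every case.

Yes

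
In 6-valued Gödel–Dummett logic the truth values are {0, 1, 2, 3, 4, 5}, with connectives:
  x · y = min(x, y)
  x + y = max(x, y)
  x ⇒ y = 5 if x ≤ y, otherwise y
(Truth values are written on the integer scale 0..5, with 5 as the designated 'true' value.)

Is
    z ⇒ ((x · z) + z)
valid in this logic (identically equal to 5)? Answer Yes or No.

At x = 4, z = 5, for instance:
x · z = 4 · 5 = 4
(x · z) + z = 4 + 5 = 5
z ⇒ ((x · z) + z) = 5 ⇒ 5 = 5
and checking the remaining 35 assignments likewise gives ≥ 5 in every case.

Yes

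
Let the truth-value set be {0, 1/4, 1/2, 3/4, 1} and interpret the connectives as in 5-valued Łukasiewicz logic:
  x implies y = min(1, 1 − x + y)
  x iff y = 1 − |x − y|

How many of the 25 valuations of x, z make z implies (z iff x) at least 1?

value 1: 19 assignments (counts)
value 3/4: 2 assignments
value 1/2: 2 assignments
value 1/4: 1 assignment
value 0: 1 assignment
So 19 of the 25 assignments meet the threshold.

19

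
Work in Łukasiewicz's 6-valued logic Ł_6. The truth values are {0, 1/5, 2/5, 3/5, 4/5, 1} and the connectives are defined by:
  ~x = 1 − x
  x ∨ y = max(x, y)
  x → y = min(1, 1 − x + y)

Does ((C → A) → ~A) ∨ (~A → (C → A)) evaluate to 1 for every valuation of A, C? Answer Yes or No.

Yes

At A = 4/5, C = 1, for instance:
C → A = 1 → 4/5 = 4/5
~A = ~4/5 = 1/5
(C → A) → ~A = 4/5 → 1/5 = 2/5
~A → (C → A) = 1/5 → 4/5 = 1
((C → A) → ~A) ∨ (~A → (C → A)) = 2/5 ∨ 1 = 1
and checking the remaining 35 assignments likewise gives ≥ 1 in every case.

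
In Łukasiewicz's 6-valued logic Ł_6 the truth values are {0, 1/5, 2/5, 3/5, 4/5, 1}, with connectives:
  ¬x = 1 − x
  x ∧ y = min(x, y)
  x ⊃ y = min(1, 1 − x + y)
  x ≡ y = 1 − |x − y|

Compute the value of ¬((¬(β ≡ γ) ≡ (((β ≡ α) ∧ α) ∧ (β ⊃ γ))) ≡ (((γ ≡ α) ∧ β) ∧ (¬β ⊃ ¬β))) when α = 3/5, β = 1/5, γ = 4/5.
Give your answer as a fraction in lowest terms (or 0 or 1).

4/5

β ≡ γ = 1/5 ≡ 4/5 = 2/5
¬(β ≡ γ) = ¬2/5 = 3/5
β ≡ α = 1/5 ≡ 3/5 = 3/5
(β ≡ α) ∧ α = 3/5 ∧ 3/5 = 3/5
β ⊃ γ = 1/5 ⊃ 4/5 = 1
((β ≡ α) ∧ α) ∧ (β ⊃ γ) = 3/5 ∧ 1 = 3/5
¬(β ≡ γ) ≡ (((β ≡ α) ∧ α) ∧ (β ⊃ γ)) = 3/5 ≡ 3/5 = 1
γ ≡ α = 4/5 ≡ 3/5 = 4/5
(γ ≡ α) ∧ β = 4/5 ∧ 1/5 = 1/5
¬β = ¬1/5 = 4/5
¬β = ¬1/5 = 4/5
¬β ⊃ ¬β = 4/5 ⊃ 4/5 = 1
((γ ≡ α) ∧ β) ∧ (¬β ⊃ ¬β) = 1/5 ∧ 1 = 1/5
(¬(β ≡ γ) ≡ (((β ≡ α) ∧ α) ∧ (β ⊃ γ))) ≡ (((γ ≡ α) ∧ β) ∧ (¬β ⊃ ¬β)) = 1 ≡ 1/5 = 1/5
¬((¬(β ≡ γ) ≡ (((β ≡ α) ∧ α) ∧ (β ⊃ γ))) ≡ (((γ ≡ α) ∧ β) ∧ (¬β ⊃ ¬β))) = ¬1/5 = 4/5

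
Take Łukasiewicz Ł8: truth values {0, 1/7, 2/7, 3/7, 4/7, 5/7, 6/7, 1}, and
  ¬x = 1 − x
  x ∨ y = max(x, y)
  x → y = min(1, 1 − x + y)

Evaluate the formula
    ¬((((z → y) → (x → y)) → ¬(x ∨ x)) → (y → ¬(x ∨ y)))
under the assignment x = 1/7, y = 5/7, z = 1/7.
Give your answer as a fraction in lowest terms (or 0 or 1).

2/7

z → y = 1/7 → 5/7 = 1
x → y = 1/7 → 5/7 = 1
(z → y) → (x → y) = 1 → 1 = 1
x ∨ x = 1/7 ∨ 1/7 = 1/7
¬(x ∨ x) = ¬1/7 = 6/7
((z → y) → (x → y)) → ¬(x ∨ x) = 1 → 6/7 = 6/7
x ∨ y = 1/7 ∨ 5/7 = 5/7
¬(x ∨ y) = ¬5/7 = 2/7
y → ¬(x ∨ y) = 5/7 → 2/7 = 4/7
(((z → y) → (x → y)) → ¬(x ∨ x)) → (y → ¬(x ∨ y)) = 6/7 → 4/7 = 5/7
¬((((z → y) → (x → y)) → ¬(x ∨ x)) → (y → ¬(x ∨ y))) = ¬5/7 = 2/7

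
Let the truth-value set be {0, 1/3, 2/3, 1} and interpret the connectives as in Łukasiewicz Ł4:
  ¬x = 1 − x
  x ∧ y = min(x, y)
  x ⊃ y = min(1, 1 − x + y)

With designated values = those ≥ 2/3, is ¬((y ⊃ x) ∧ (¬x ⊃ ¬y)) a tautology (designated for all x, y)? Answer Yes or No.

No

Counterexample: take x = 0, y = 0.
y ⊃ x = 0 ⊃ 0 = 1
¬x = ¬0 = 1
¬y = ¬0 = 1
¬x ⊃ ¬y = 1 ⊃ 1 = 1
(y ⊃ x) ∧ (¬x ⊃ ¬y) = 1 ∧ 1 = 1
¬((y ⊃ x) ∧ (¬x ⊃ ¬y)) = ¬1 = 0
This gives 0, which is below 2/3.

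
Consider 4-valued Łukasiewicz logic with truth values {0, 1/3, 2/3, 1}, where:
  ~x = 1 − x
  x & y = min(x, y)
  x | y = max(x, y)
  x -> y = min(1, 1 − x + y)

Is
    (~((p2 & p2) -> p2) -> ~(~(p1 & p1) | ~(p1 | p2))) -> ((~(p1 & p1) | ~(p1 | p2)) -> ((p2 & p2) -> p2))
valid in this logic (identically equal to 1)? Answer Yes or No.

Yes

p1 = 0, p2 = 0 ↦ 1
p1 = 0, p2 = 1/3 ↦ 1
p1 = 0, p2 = 2/3 ↦ 1
p1 = 0, p2 = 1 ↦ 1
p1 = 1/3, p2 = 0 ↦ 1
p1 = 1/3, p2 = 1/3 ↦ 1
p1 = 1/3, p2 = 2/3 ↦ 1
p1 = 1/3, p2 = 1 ↦ 1
p1 = 2/3, p2 = 0 ↦ 1
p1 = 2/3, p2 = 1/3 ↦ 1
p1 = 2/3, p2 = 2/3 ↦ 1
p1 = 2/3, p2 = 1 ↦ 1
p1 = 1, p2 = 0 ↦ 1
p1 = 1, p2 = 1/3 ↦ 1
p1 = 1, p2 = 2/3 ↦ 1
p1 = 1, p2 = 1 ↦ 1
Every assignment gives a value ≥ 1.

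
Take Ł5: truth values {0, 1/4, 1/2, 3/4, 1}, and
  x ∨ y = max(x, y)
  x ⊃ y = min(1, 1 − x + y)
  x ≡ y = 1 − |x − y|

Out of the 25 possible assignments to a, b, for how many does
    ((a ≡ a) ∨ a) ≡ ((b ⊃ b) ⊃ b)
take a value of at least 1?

value 1: 5 assignments (counts)
value 3/4: 5 assignments
value 1/2: 5 assignments
value 1/4: 5 assignments
value 0: 5 assignments
So 5 of the 25 assignments meet the threshold.

5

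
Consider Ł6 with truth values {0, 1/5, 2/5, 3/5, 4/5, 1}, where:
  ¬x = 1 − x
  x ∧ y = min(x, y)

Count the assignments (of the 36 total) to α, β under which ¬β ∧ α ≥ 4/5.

4

value 1: 1 assignment (counts)
value 4/5: 3 assignments (counts)
value 3/5: 5 assignments
value 2/5: 7 assignments
value 1/5: 9 assignments
value 0: 11 assignments
So 4 of the 36 assignments meet the threshold.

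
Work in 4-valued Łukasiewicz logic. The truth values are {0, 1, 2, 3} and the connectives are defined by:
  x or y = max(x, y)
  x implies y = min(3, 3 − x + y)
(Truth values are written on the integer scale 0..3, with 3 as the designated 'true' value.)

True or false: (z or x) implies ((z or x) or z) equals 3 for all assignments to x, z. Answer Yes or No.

Yes

x = 0, z = 0 ↦ 3
x = 0, z = 1 ↦ 3
x = 0, z = 2 ↦ 3
x = 0, z = 3 ↦ 3
x = 1, z = 0 ↦ 3
x = 1, z = 1 ↦ 3
x = 1, z = 2 ↦ 3
x = 1, z = 3 ↦ 3
x = 2, z = 0 ↦ 3
x = 2, z = 1 ↦ 3
x = 2, z = 2 ↦ 3
x = 2, z = 3 ↦ 3
x = 3, z = 0 ↦ 3
x = 3, z = 1 ↦ 3
x = 3, z = 2 ↦ 3
x = 3, z = 3 ↦ 3
Every assignment gives a value ≥ 3.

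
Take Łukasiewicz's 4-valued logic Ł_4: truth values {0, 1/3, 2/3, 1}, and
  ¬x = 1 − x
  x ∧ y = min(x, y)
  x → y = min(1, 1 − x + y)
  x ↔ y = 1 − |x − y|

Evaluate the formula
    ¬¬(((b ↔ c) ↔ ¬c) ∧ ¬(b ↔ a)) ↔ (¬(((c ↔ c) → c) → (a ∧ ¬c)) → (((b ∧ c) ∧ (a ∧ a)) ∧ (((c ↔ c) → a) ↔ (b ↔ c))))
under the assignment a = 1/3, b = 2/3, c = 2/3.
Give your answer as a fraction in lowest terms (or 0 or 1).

1/3

b ↔ c = 2/3 ↔ 2/3 = 1
¬c = ¬2/3 = 1/3
(b ↔ c) ↔ ¬c = 1 ↔ 1/3 = 1/3
b ↔ a = 2/3 ↔ 1/3 = 2/3
¬(b ↔ a) = ¬2/3 = 1/3
((b ↔ c) ↔ ¬c) ∧ ¬(b ↔ a) = 1/3 ∧ 1/3 = 1/3
¬(((b ↔ c) ↔ ¬c) ∧ ¬(b ↔ a)) = ¬1/3 = 2/3
¬¬(((b ↔ c) ↔ ¬c) ∧ ¬(b ↔ a)) = ¬2/3 = 1/3
c ↔ c = 2/3 ↔ 2/3 = 1
(c ↔ c) → c = 1 → 2/3 = 2/3
¬c = ¬2/3 = 1/3
a ∧ ¬c = 1/3 ∧ 1/3 = 1/3
((c ↔ c) → c) → (a ∧ ¬c) = 2/3 → 1/3 = 2/3
¬(((c ↔ c) → c) → (a ∧ ¬c)) = ¬2/3 = 1/3
b ∧ c = 2/3 ∧ 2/3 = 2/3
a ∧ a = 1/3 ∧ 1/3 = 1/3
(b ∧ c) ∧ (a ∧ a) = 2/3 ∧ 1/3 = 1/3
c ↔ c = 2/3 ↔ 2/3 = 1
(c ↔ c) → a = 1 → 1/3 = 1/3
b ↔ c = 2/3 ↔ 2/3 = 1
((c ↔ c) → a) ↔ (b ↔ c) = 1/3 ↔ 1 = 1/3
((b ∧ c) ∧ (a ∧ a)) ∧ (((c ↔ c) → a) ↔ (b ↔ c)) = 1/3 ∧ 1/3 = 1/3
¬(((c ↔ c) → c) → (a ∧ ¬c)) → (((b ∧ c) ∧ (a ∧ a)) ∧ (((c ↔ c) → a) ↔ (b ↔ c))) = 1/3 → 1/3 = 1
¬¬(((b ↔ c) ↔ ¬c) ∧ ¬(b ↔ a)) ↔ (¬(((c ↔ c) → c) → (a ∧ ¬c)) → (((b ∧ c) ∧ (a ∧ a)) ∧ (((c ↔ c) → a) ↔ (b ↔ c)))) = 1/3 ↔ 1 = 1/3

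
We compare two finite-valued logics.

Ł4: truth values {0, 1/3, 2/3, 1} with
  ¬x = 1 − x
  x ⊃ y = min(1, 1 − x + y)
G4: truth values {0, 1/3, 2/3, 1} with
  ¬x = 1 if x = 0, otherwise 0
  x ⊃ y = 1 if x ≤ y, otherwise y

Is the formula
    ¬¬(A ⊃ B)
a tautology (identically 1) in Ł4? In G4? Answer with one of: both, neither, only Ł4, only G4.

neither

In Ł4: at A = 1/3, B = 0 the value is 2/3 — not a tautology.
In G4: at A = 1/3, B = 0 the value is 0 — not a tautology.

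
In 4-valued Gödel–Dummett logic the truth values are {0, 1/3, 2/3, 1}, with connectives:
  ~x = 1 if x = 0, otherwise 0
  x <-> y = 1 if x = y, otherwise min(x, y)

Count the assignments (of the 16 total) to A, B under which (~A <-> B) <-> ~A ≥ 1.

10

A = 0, B = 0 ↦ 0  <
A = 0, B = 1/3 ↦ 1/3  <
A = 0, B = 2/3 ↦ 2/3  <
A = 0, B = 1 ↦ 1  ≥
A = 1/3, B = 0 ↦ 0  <
A = 1/3, B = 1/3 ↦ 1  ≥
A = 1/3, B = 2/3 ↦ 1  ≥
A = 1/3, B = 1 ↦ 1  ≥
A = 2/3, B = 0 ↦ 0  <
A = 2/3, B = 1/3 ↦ 1  ≥
A = 2/3, B = 2/3 ↦ 1  ≥
A = 2/3, B = 1 ↦ 1  ≥
A = 1, B = 0 ↦ 0  <
A = 1, B = 1/3 ↦ 1  ≥
A = 1, B = 2/3 ↦ 1  ≥
A = 1, B = 1 ↦ 1  ≥
So 10 of the 16 assignments meet the threshold.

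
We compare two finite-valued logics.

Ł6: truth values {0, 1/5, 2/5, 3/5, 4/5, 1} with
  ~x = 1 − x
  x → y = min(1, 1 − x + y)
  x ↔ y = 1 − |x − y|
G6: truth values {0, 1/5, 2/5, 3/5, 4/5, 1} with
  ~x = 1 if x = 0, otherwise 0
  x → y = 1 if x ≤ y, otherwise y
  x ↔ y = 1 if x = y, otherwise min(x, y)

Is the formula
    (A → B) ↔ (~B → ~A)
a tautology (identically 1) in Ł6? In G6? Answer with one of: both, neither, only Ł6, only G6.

In Ł6: every assignment gives 1 — tautology.
In G6: at A = 2/5, B = 1/5 the value is 1/5 — not a tautology.

only Ł6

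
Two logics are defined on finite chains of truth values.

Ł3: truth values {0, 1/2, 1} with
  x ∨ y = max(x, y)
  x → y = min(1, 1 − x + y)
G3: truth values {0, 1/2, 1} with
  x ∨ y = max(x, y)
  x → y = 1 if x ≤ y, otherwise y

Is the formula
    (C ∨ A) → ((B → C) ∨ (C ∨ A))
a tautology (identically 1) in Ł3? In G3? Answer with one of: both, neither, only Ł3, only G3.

In Ł3: every assignment gives 1 — tautology.
In G3: every assignment gives 1 — tautology.

both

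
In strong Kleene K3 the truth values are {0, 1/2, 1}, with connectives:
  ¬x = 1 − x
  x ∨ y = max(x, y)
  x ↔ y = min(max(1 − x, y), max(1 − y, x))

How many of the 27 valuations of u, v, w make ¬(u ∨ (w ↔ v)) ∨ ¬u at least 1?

9

value 1: 9 assignments (counts)
value 1/2: 9 assignments
value 0: 9 assignments
So 9 of the 27 assignments meet the threshold.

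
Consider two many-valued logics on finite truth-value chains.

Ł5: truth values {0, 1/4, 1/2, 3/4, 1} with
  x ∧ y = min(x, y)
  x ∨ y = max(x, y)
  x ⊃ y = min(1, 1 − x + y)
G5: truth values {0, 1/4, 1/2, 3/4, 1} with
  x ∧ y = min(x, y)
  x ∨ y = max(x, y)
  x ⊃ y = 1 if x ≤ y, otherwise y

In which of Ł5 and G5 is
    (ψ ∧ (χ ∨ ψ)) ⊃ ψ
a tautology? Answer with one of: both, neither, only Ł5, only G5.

both

In Ł5: every assignment gives 1 — tautology.
In G5: every assignment gives 1 — tautology.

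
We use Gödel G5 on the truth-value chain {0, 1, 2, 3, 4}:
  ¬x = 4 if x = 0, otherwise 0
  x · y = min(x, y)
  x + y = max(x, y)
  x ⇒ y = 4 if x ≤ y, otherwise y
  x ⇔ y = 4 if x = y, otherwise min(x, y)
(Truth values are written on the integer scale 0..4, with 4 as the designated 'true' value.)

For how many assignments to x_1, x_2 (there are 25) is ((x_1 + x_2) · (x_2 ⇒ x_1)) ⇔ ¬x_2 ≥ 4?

5

value 4: 5 assignments (counts)
value 3: 1 assignment
value 2: 1 assignment
value 1: 1 assignment
value 0: 17 assignments
So 5 of the 25 assignments meet the threshold.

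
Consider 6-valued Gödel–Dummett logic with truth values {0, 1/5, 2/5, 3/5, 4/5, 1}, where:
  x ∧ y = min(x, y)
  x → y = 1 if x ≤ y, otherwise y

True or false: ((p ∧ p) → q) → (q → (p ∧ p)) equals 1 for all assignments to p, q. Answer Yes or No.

No

Counterexample: take p = 0, q = 1/5.
p ∧ p = 0 ∧ 0 = 0
(p ∧ p) → q = 0 → 1/5 = 1
q → (p ∧ p) = 1/5 → 0 = 0
((p ∧ p) → q) → (q → (p ∧ p)) = 1 → 0 = 0
This gives 0 ≠ 1.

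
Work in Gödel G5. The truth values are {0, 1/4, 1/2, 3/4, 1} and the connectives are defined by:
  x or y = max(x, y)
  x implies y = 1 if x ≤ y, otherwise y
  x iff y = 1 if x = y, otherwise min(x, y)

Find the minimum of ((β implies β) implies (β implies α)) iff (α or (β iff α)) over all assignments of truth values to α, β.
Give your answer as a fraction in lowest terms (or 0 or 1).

1/4

Take α = 1/4, β = 0:
β implies β = 0 implies 0 = 1
β implies α = 0 implies 1/4 = 1
(β implies β) implies (β implies α) = 1 implies 1 = 1
β iff α = 0 iff 1/4 = 0
α or (β iff α) = 1/4 or 0 = 1/4
((β implies β) implies (β implies α)) iff (α or (β iff α)) = 1 iff 1/4 = 1/4
No assignment yields a value below 1/4, so this is the minimum.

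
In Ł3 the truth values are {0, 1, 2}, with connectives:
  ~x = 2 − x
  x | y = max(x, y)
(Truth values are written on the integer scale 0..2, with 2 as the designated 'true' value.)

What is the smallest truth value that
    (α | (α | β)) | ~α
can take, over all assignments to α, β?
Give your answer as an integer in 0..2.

Take α = 1, β = 0:
α | β = 1 | 0 = 1
α | (α | β) = 1 | 1 = 1
~α = ~1 = 1
(α | (α | β)) | ~α = 1 | 1 = 1
No assignment yields a value below 1, so this is the minimum.

1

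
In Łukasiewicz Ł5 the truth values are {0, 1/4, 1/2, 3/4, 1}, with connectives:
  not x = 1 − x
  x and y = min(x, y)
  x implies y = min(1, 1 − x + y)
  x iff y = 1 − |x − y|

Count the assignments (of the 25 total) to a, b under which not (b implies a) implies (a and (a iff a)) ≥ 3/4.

21

value 1: 19 assignments (counts)
value 3/4: 2 assignments (counts)
value 1/2: 2 assignments
value 1/4: 1 assignment
value 0: 1 assignment
So 21 of the 25 assignments meet the threshold.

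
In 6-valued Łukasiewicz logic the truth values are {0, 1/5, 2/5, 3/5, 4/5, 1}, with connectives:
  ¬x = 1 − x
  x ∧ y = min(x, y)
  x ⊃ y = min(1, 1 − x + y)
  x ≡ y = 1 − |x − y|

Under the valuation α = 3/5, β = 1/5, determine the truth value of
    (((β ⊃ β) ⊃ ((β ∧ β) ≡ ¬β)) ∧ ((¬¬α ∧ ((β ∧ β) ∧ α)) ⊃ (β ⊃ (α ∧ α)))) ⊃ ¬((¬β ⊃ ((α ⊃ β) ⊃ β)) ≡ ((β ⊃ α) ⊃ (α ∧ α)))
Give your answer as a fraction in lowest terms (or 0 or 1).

4/5

β ⊃ β = 1/5 ⊃ 1/5 = 1
β ∧ β = 1/5 ∧ 1/5 = 1/5
¬β = ¬1/5 = 4/5
(β ∧ β) ≡ ¬β = 1/5 ≡ 4/5 = 2/5
(β ⊃ β) ⊃ ((β ∧ β) ≡ ¬β) = 1 ⊃ 2/5 = 2/5
¬α = ¬3/5 = 2/5
¬¬α = ¬2/5 = 3/5
β ∧ β = 1/5 ∧ 1/5 = 1/5
(β ∧ β) ∧ α = 1/5 ∧ 3/5 = 1/5
¬¬α ∧ ((β ∧ β) ∧ α) = 3/5 ∧ 1/5 = 1/5
α ∧ α = 3/5 ∧ 3/5 = 3/5
β ⊃ (α ∧ α) = 1/5 ⊃ 3/5 = 1
(¬¬α ∧ ((β ∧ β) ∧ α)) ⊃ (β ⊃ (α ∧ α)) = 1/5 ⊃ 1 = 1
((β ⊃ β) ⊃ ((β ∧ β) ≡ ¬β)) ∧ ((¬¬α ∧ ((β ∧ β) ∧ α)) ⊃ (β ⊃ (α ∧ α))) = 2/5 ∧ 1 = 2/5
¬β = ¬1/5 = 4/5
α ⊃ β = 3/5 ⊃ 1/5 = 3/5
(α ⊃ β) ⊃ β = 3/5 ⊃ 1/5 = 3/5
¬β ⊃ ((α ⊃ β) ⊃ β) = 4/5 ⊃ 3/5 = 4/5
β ⊃ α = 1/5 ⊃ 3/5 = 1
α ∧ α = 3/5 ∧ 3/5 = 3/5
(β ⊃ α) ⊃ (α ∧ α) = 1 ⊃ 3/5 = 3/5
(¬β ⊃ ((α ⊃ β) ⊃ β)) ≡ ((β ⊃ α) ⊃ (α ∧ α)) = 4/5 ≡ 3/5 = 4/5
¬((¬β ⊃ ((α ⊃ β) ⊃ β)) ≡ ((β ⊃ α) ⊃ (α ∧ α))) = ¬4/5 = 1/5
(((β ⊃ β) ⊃ ((β ∧ β) ≡ ¬β)) ∧ ((¬¬α ∧ ((β ∧ β) ∧ α)) ⊃ (β ⊃ (α ∧ α)))) ⊃ ¬((¬β ⊃ ((α ⊃ β) ⊃ β)) ≡ ((β ⊃ α) ⊃ (α ∧ α))) = 2/5 ⊃ 1/5 = 4/5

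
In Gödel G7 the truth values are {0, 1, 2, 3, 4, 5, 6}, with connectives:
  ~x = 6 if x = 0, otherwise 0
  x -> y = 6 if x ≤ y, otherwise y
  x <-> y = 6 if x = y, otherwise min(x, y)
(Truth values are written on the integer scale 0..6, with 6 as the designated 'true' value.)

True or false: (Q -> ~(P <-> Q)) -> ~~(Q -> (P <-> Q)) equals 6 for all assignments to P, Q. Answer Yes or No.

No

Counterexample: take P = 0, Q = 1.
P <-> Q = 0 <-> 1 = 0
~(P <-> Q) = ~0 = 6
Q -> ~(P <-> Q) = 1 -> 6 = 6
P <-> Q = 0 <-> 1 = 0
Q -> (P <-> Q) = 1 -> 0 = 0
~(Q -> (P <-> Q)) = ~0 = 6
~~(Q -> (P <-> Q)) = ~6 = 0
(Q -> ~(P <-> Q)) -> ~~(Q -> (P <-> Q)) = 6 -> 0 = 0
This gives 0 ≠ 6.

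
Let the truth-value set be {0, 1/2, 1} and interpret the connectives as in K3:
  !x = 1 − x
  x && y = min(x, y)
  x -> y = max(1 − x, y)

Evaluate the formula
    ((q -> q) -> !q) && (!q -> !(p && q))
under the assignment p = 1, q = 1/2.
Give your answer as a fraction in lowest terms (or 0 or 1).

q -> q = 1/2 -> 1/2 = 1/2
!q = !1/2 = 1/2
(q -> q) -> !q = 1/2 -> 1/2 = 1/2
!q = !1/2 = 1/2
p && q = 1 && 1/2 = 1/2
!(p && q) = !1/2 = 1/2
!q -> !(p && q) = 1/2 -> 1/2 = 1/2
((q -> q) -> !q) && (!q -> !(p && q)) = 1/2 && 1/2 = 1/2

1/2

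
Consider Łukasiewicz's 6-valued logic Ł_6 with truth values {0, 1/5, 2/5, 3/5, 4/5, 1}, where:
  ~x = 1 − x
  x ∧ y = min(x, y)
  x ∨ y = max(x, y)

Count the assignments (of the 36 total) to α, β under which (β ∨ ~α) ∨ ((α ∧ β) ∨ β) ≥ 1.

value 1: 11 assignments (counts)
value 4/5: 9 assignments
value 3/5: 7 assignments
value 2/5: 5 assignments
value 1/5: 3 assignments
value 0: 1 assignment
So 11 of the 36 assignments meet the threshold.

11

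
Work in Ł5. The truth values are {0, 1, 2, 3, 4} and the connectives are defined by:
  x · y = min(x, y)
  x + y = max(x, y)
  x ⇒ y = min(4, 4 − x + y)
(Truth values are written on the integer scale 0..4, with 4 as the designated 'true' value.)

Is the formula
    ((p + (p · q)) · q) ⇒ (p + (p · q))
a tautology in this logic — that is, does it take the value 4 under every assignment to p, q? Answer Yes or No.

At p = 3, q = 4, for instance:
p · q = 3 · 4 = 3
p + (p · q) = 3 + 3 = 3
(p + (p · q)) · q = 3 · 4 = 3
((p + (p · q)) · q) ⇒ (p + (p · q)) = 3 ⇒ 3 = 4
and checking the remaining 24 assignments likewise gives ≥ 4 in every case.

Yes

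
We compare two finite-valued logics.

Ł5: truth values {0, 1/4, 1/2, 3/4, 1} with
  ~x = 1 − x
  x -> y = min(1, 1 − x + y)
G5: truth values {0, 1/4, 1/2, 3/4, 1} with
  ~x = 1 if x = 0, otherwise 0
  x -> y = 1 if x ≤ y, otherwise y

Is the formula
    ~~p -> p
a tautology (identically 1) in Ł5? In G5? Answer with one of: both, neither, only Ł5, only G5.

only Ł5

In Ł5: every assignment gives 1 — tautology.
In G5: at p = 1/4 the value is 1/4 — not a tautology.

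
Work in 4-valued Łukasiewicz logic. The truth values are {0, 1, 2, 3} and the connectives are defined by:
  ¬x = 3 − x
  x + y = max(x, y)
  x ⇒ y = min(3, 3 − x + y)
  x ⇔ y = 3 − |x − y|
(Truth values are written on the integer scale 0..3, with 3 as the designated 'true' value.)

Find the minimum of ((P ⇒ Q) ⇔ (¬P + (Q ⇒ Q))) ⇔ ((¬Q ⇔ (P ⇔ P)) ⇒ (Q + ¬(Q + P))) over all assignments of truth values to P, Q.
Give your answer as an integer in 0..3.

Take P = 3, Q = 1:
P ⇒ Q = 3 ⇒ 1 = 1
¬P = ¬3 = 0
Q ⇒ Q = 1 ⇒ 1 = 3
¬P + (Q ⇒ Q) = 0 + 3 = 3
(P ⇒ Q) ⇔ (¬P + (Q ⇒ Q)) = 1 ⇔ 3 = 1
¬Q = ¬1 = 2
P ⇔ P = 3 ⇔ 3 = 3
¬Q ⇔ (P ⇔ P) = 2 ⇔ 3 = 2
Q + P = 1 + 3 = 3
¬(Q + P) = ¬3 = 0
Q + ¬(Q + P) = 1 + 0 = 1
(¬Q ⇔ (P ⇔ P)) ⇒ (Q + ¬(Q + P)) = 2 ⇒ 1 = 2
((P ⇒ Q) ⇔ (¬P + (Q ⇒ Q))) ⇔ ((¬Q ⇔ (P ⇔ P)) ⇒ (Q + ¬(Q + P))) = 1 ⇔ 2 = 2
No assignment yields a value below 2, so this is the minimum.

2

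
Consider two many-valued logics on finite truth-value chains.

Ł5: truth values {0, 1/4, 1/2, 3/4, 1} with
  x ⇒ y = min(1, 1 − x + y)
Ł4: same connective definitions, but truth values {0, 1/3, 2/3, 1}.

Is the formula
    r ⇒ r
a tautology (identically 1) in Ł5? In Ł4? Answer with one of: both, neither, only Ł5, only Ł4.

In Ł5: every assignment gives 1 — tautology.
In Ł4: every assignment gives 1 — tautology.

both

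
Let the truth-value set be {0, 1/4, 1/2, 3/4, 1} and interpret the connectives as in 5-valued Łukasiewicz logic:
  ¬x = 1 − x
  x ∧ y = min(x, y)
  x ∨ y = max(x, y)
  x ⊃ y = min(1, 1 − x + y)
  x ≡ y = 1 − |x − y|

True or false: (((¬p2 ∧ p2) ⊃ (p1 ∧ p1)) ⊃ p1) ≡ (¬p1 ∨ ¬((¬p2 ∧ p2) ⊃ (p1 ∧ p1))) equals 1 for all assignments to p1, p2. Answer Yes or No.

No

Counterexample: take p1 = 0, p2 = 0.
¬p2 = ¬0 = 1
¬p2 ∧ p2 = 1 ∧ 0 = 0
p1 ∧ p1 = 0 ∧ 0 = 0
(¬p2 ∧ p2) ⊃ (p1 ∧ p1) = 0 ⊃ 0 = 1
((¬p2 ∧ p2) ⊃ (p1 ∧ p1)) ⊃ p1 = 1 ⊃ 0 = 0
¬p1 = ¬0 = 1
¬p2 = ¬0 = 1
¬p2 ∧ p2 = 1 ∧ 0 = 0
p1 ∧ p1 = 0 ∧ 0 = 0
(¬p2 ∧ p2) ⊃ (p1 ∧ p1) = 0 ⊃ 0 = 1
¬((¬p2 ∧ p2) ⊃ (p1 ∧ p1)) = ¬1 = 0
¬p1 ∨ ¬((¬p2 ∧ p2) ⊃ (p1 ∧ p1)) = 1 ∨ 0 = 1
(((¬p2 ∧ p2) ⊃ (p1 ∧ p1)) ⊃ p1) ≡ (¬p1 ∨ ¬((¬p2 ∧ p2) ⊃ (p1 ∧ p1))) = 0 ≡ 1 = 0
This gives 0 ≠ 1.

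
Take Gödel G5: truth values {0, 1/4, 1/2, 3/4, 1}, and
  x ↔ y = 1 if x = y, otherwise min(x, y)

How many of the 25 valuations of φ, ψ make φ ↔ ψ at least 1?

value 1: 5 assignments (counts)
value 3/4: 2 assignments
value 1/2: 4 assignments
value 1/4: 6 assignments
value 0: 8 assignments
So 5 of the 25 assignments meet the threshold.

5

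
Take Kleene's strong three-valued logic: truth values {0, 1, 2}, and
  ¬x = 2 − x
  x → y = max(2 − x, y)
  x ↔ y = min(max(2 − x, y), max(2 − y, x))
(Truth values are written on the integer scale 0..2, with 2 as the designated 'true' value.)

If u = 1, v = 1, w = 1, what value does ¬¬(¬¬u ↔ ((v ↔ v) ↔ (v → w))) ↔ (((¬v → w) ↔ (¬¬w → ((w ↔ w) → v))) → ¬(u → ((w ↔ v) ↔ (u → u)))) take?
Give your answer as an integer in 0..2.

1

¬u = ¬1 = 1
¬¬u = ¬1 = 1
v ↔ v = 1 ↔ 1 = 1
v → w = 1 → 1 = 1
(v ↔ v) ↔ (v → w) = 1 ↔ 1 = 1
¬¬u ↔ ((v ↔ v) ↔ (v → w)) = 1 ↔ 1 = 1
¬(¬¬u ↔ ((v ↔ v) ↔ (v → w))) = ¬1 = 1
¬¬(¬¬u ↔ ((v ↔ v) ↔ (v → w))) = ¬1 = 1
¬v = ¬1 = 1
¬v → w = 1 → 1 = 1
¬w = ¬1 = 1
¬¬w = ¬1 = 1
w ↔ w = 1 ↔ 1 = 1
(w ↔ w) → v = 1 → 1 = 1
¬¬w → ((w ↔ w) → v) = 1 → 1 = 1
(¬v → w) ↔ (¬¬w → ((w ↔ w) → v)) = 1 ↔ 1 = 1
w ↔ v = 1 ↔ 1 = 1
u → u = 1 → 1 = 1
(w ↔ v) ↔ (u → u) = 1 ↔ 1 = 1
u → ((w ↔ v) ↔ (u → u)) = 1 → 1 = 1
¬(u → ((w ↔ v) ↔ (u → u))) = ¬1 = 1
((¬v → w) ↔ (¬¬w → ((w ↔ w) → v))) → ¬(u → ((w ↔ v) ↔ (u → u))) = 1 → 1 = 1
¬¬(¬¬u ↔ ((v ↔ v) ↔ (v → w))) ↔ (((¬v → w) ↔ (¬¬w → ((w ↔ w) → v))) → ¬(u → ((w ↔ v) ↔ (u → u)))) = 1 ↔ 1 = 1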